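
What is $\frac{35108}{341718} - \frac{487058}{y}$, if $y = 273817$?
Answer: $- \frac{78411659204}{46784098803} \approx -1.676$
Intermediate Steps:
$\frac{35108}{341718} - \frac{487058}{y} = \frac{35108}{341718} - \frac{487058}{273817} = 35108 \cdot \frac{1}{341718} - \frac{487058}{273817} = \frac{17554}{170859} - \frac{487058}{273817} = - \frac{78411659204}{46784098803}$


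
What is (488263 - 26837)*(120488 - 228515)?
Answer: -49846466502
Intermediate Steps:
(488263 - 26837)*(120488 - 228515) = 461426*(-108027) = -49846466502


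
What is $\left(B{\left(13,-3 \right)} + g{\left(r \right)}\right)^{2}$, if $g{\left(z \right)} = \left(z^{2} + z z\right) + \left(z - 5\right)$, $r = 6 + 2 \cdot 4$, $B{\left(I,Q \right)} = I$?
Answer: $171396$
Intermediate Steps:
$r = 14$ ($r = 6 + 8 = 14$)
$g{\left(z \right)} = -5 + z + 2 z^{2}$ ($g{\left(z \right)} = \left(z^{2} + z^{2}\right) + \left(-5 + z\right) = 2 z^{2} + \left(-5 + z\right) = -5 + z + 2 z^{2}$)
$\left(B{\left(13,-3 \right)} + g{\left(r \right)}\right)^{2} = \left(13 + \left(-5 + 14 + 2 \cdot 14^{2}\right)\right)^{2} = \left(13 + \left(-5 + 14 + 2 \cdot 196\right)\right)^{2} = \left(13 + \left(-5 + 14 + 392\right)\right)^{2} = \left(13 + 401\right)^{2} = 414^{2} = 171396$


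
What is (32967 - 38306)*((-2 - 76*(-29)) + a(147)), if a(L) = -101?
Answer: -11217239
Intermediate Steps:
(32967 - 38306)*((-2 - 76*(-29)) + a(147)) = (32967 - 38306)*((-2 - 76*(-29)) - 101) = -5339*((-2 + 2204) - 101) = -5339*(2202 - 101) = -5339*2101 = -11217239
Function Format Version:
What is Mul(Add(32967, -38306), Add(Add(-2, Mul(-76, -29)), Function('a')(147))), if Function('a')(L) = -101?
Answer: -11217239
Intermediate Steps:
Mul(Add(32967, -38306), Add(Add(-2, Mul(-76, -29)), Function('a')(147))) = Mul(Add(32967, -38306), Add(Add(-2, Mul(-76, -29)), -101)) = Mul(-5339, Add(Add(-2, 2204), -101)) = Mul(-5339, Add(2202, -101)) = Mul(-5339, 2101) = -11217239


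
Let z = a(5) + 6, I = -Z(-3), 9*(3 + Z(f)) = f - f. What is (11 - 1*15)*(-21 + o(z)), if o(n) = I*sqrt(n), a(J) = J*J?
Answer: 84 - 12*sqrt(31) ≈ 17.187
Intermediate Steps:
a(J) = J**2
Z(f) = -3 (Z(f) = -3 + (f - f)/9 = -3 + (1/9)*0 = -3 + 0 = -3)
I = 3 (I = -1*(-3) = 3)
z = 31 (z = 5**2 + 6 = 25 + 6 = 31)
o(n) = 3*sqrt(n)
(11 - 1*15)*(-21 + o(z)) = (11 - 1*15)*(-21 + 3*sqrt(31)) = (11 - 15)*(-21 + 3*sqrt(31)) = -4*(-21 + 3*sqrt(31)) = 84 - 12*sqrt(31)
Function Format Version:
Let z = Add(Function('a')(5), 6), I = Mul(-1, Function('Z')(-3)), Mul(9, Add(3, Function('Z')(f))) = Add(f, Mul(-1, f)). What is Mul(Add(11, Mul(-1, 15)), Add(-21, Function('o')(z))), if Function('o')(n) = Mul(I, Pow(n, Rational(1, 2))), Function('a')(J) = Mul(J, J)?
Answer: Add(84, Mul(-12, Pow(31, Rational(1, 2)))) ≈ 17.187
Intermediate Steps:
Function('a')(J) = Pow(J, 2)
Function('Z')(f) = -3 (Function('Z')(f) = Add(-3, Mul(Rational(1, 9), Add(f, Mul(-1, f)))) = Add(-3, Mul(Rational(1, 9), 0)) = Add(-3, 0) = -3)
I = 3 (I = Mul(-1, -3) = 3)
z = 31 (z = Add(Pow(5, 2), 6) = Add(25, 6) = 31)
Function('o')(n) = Mul(3, Pow(n, Rational(1, 2)))
Mul(Add(11, Mul(-1, 15)), Add(-21, Function('o')(z))) = Mul(Add(11, Mul(-1, 15)), Add(-21, Mul(3, Pow(31, Rational(1, 2))))) = Mul(Add(11, -15), Add(-21, Mul(3, Pow(31, Rational(1, 2))))) = Mul(-4, Add(-21, Mul(3, Pow(31, Rational(1, 2))))) = Add(84, Mul(-12, Pow(31, Rational(1, 2))))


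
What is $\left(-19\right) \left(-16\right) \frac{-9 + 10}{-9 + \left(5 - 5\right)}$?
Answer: $- \frac{304}{9} \approx -33.778$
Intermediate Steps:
$\left(-19\right) \left(-16\right) \frac{-9 + 10}{-9 + \left(5 - 5\right)} = 304 \cdot 1 \frac{1}{-9 + \left(5 - 5\right)} = 304 \cdot 1 \frac{1}{-9 + 0} = 304 \cdot 1 \frac{1}{-9} = 304 \cdot 1 \left(- \frac{1}{9}\right) = 304 \left(- \frac{1}{9}\right) = - \frac{304}{9}$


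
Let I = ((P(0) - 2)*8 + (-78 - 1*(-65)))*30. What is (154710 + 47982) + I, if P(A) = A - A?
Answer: 201822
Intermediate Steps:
P(A) = 0
I = -870 (I = ((0 - 2)*8 + (-78 - 1*(-65)))*30 = (-2*8 + (-78 + 65))*30 = (-16 - 13)*30 = -29*30 = -870)
(154710 + 47982) + I = (154710 + 47982) - 870 = 202692 - 870 = 201822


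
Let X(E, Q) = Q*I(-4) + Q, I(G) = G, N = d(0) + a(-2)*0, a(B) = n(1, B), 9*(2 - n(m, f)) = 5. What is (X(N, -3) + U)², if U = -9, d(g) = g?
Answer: 0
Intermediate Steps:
n(m, f) = 13/9 (n(m, f) = 2 - ⅑*5 = 2 - 5/9 = 13/9)
a(B) = 13/9
N = 0 (N = 0 + (13/9)*0 = 0 + 0 = 0)
X(E, Q) = -3*Q (X(E, Q) = Q*(-4) + Q = -4*Q + Q = -3*Q)
(X(N, -3) + U)² = (-3*(-3) - 9)² = (9 - 9)² = 0² = 0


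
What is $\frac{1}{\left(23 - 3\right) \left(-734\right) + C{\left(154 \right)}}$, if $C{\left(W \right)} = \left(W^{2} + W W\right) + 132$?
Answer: $\frac{1}{32884} \approx 3.041 \cdot 10^{-5}$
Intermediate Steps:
$C{\left(W \right)} = 132 + 2 W^{2}$ ($C{\left(W \right)} = \left(W^{2} + W^{2}\right) + 132 = 2 W^{2} + 132 = 132 + 2 W^{2}$)
$\frac{1}{\left(23 - 3\right) \left(-734\right) + C{\left(154 \right)}} = \frac{1}{\left(23 - 3\right) \left(-734\right) + \left(132 + 2 \cdot 154^{2}\right)} = \frac{1}{\left(23 - 3\right) \left(-734\right) + \left(132 + 2 \cdot 23716\right)} = \frac{1}{20 \left(-734\right) + \left(132 + 47432\right)} = \frac{1}{-14680 + 47564} = \frac{1}{32884}$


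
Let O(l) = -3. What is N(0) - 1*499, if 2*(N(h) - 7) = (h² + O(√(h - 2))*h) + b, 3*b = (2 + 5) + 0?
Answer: -2945/6 ≈ -490.83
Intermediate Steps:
b = 7/3 (b = ((2 + 5) + 0)/3 = (7 + 0)/3 = (⅓)*7 = 7/3 ≈ 2.3333)
N(h) = 49/6 + h²/2 - 3*h/2 (N(h) = 7 + ((h² - 3*h) + 7/3)/2 = 7 + (7/3 + h² - 3*h)/2 = 7 + (7/6 + h²/2 - 3*h/2) = 49/6 + h²/2 - 3*h/2)
N(0) - 1*499 = (49/6 + (½)*0² - 3/2*0) - 1*499 = (49/6 + (½)*0 + 0) - 499 = (49/6 + 0 + 0) - 499 = 49/6 - 499 = -2945/6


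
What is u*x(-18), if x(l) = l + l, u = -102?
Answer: 3672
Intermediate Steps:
x(l) = 2*l
u*x(-18) = -204*(-18) = -102*(-36) = 3672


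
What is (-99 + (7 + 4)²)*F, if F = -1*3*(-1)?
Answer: 66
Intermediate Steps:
F = 3 (F = -3*(-1) = 3)
(-99 + (7 + 4)²)*F = (-99 + (7 + 4)²)*3 = (-99 + 11²)*3 = (-99 + 121)*3 = 22*3 = 66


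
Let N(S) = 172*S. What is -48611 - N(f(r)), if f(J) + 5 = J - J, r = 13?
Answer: -47751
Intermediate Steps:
f(J) = -5 (f(J) = -5 + (J - J) = -5 + 0 = -5)
-48611 - N(f(r)) = -48611 - 172*(-5) = -48611 - 1*(-860) = -48611 + 860 = -47751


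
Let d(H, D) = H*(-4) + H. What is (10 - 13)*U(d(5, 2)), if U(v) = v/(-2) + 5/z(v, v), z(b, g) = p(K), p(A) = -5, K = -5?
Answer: -39/2 ≈ -19.500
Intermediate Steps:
d(H, D) = -3*H (d(H, D) = -4*H + H = -3*H)
z(b, g) = -5
U(v) = -1 - v/2 (U(v) = v/(-2) + 5/(-5) = v*(-1/2) + 5*(-1/5) = -v/2 - 1 = -1 - v/2)
(10 - 13)*U(d(5, 2)) = (10 - 13)*(-1 - (-3)*5/2) = -3*(-1 - 1/2*(-15)) = -3*(-1 + 15/2) = -3*13/2 = -39/2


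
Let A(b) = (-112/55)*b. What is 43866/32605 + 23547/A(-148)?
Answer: 42953369241/540460480 ≈ 79.475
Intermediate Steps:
A(b) = -112*b/55 (A(b) = (-112*1/55)*b = -112*b/55)
43866/32605 + 23547/A(-148) = 43866/32605 + 23547/((-112/55*(-148))) = 43866*(1/32605) + 23547/(16576/55) = 43866/32605 + 23547*(55/16576) = 43866/32605 + 1295085/16576 = 42953369241/540460480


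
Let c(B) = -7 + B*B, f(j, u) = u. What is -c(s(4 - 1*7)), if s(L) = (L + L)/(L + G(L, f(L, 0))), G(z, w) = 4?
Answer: -29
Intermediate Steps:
s(L) = 2*L/(4 + L) (s(L) = (L + L)/(L + 4) = (2*L)/(4 + L) = 2*L/(4 + L))
c(B) = -7 + B**2
-c(s(4 - 1*7)) = -(-7 + (2*(4 - 1*7)/(4 + (4 - 1*7)))**2) = -(-7 + (2*(4 - 7)/(4 + (4 - 7)))**2) = -(-7 + (2*(-3)/(4 - 3))**2) = -(-7 + (2*(-3)/1)**2) = -(-7 + (2*(-3)*1)**2) = -(-7 + (-6)**2) = -(-7 + 36) = -1*29 = -29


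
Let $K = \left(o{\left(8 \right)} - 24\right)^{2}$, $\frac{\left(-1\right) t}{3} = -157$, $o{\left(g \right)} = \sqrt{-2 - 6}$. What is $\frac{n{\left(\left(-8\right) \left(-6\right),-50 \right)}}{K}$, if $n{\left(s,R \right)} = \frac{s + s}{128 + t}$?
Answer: $\frac{24}{599 \left(12 - i \sqrt{2}\right)^{2}} \approx 0.00026691 + 6.3798 \cdot 10^{-5} i$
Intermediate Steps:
$o{\left(g \right)} = 2 i \sqrt{2}$ ($o{\left(g \right)} = \sqrt{-8} = 2 i \sqrt{2}$)
$t = 471$ ($t = \left(-3\right) \left(-157\right) = 471$)
$n{\left(s,R \right)} = \frac{2 s}{599}$ ($n{\left(s,R \right)} = \frac{s + s}{128 + 471} = \frac{2 s}{599}$)
$K = \left(-24 + 2 i \sqrt{2}\right)^{2}$ ($K = \left(2 i \sqrt{2} - 24\right)^{2} = \left(-24 + 2 i \sqrt{2}\right)^{2} \approx 568.0 - 135.76 i$)
$\frac{n{\left(\left(-8\right) \left(-6\right),-50 \right)}}{K} = \frac{\frac{2}{599} \left(\left(-8\right) \left(-6\right)\right)}{568 - 96 i \sqrt{2}} = \frac{\frac{2}{599} \cdot 48}{568 - 96 i \sqrt{2}} = \frac{96}{599 \left(568 - 96 i \sqrt{2}\right)}$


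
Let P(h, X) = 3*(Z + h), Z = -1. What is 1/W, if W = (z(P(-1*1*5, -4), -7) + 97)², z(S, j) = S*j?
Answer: 1/49729 ≈ 2.0109e-5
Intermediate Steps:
P(h, X) = -3 + 3*h (P(h, X) = 3*(-1 + h) = -3 + 3*h)
W = 49729 (W = ((-3 + 3*(-1*1*5))*(-7) + 97)² = ((-3 + 3*(-1*5))*(-7) + 97)² = ((-3 + 3*(-5))*(-7) + 97)² = ((-3 - 15)*(-7) + 97)² = (-18*(-7) + 97)² = (126 + 97)² = 223² = 49729)
1/W = 1/49729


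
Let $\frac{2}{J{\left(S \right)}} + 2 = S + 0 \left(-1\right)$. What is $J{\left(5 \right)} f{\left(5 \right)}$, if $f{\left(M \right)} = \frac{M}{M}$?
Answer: $\frac{2}{3} \approx 0.66667$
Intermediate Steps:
$f{\left(M \right)} = 1$
$J{\left(S \right)} = \frac{2}{-2 + S}$ ($J{\left(S \right)} = \frac{2}{-2 + \left(S + 0 \left(-1\right)\right)} = \frac{2}{-2 + \left(S + 0\right)} = \frac{2}{-2 + S}$)
$J{\left(5 \right)} f{\left(5 \right)} = \frac{2}{-2 + 5} \cdot 1 = \frac{2}{3} \cdot 1 = \frac{2}{3}$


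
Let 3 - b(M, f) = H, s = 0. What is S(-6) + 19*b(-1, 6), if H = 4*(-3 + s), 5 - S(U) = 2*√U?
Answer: 290 - 2*I*√6 ≈ 290.0 - 4.899*I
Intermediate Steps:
S(U) = 5 - 2*√U
H = -12 (H = 4*(-3 + 0) = 4*(-3) = -12)
b(M, f) = 15 (b(M, f) = 3 - 1*(-12) = 3 + 12 = 15)
S(-6) + 19*b(-1, 6) = (5 - 2*I*√6) + 19*15 = (5 - 2*I*√6) + 285 = 290 - 2*I*√6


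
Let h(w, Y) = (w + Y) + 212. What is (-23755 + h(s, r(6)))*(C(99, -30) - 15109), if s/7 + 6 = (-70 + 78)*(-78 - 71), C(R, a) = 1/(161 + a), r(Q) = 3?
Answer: 63190429428/131 ≈ 4.8237e+8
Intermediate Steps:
s = -8386 (s = -42 + 7*((-70 + 78)*(-78 - 71)) = -42 + 7*(8*(-149)) = -42 + 7*(-1192) = -42 - 8344 = -8386)
h(w, Y) = 212 + Y + w (h(w, Y) = (Y + w) + 212 = 212 + Y + w)
(-23755 + h(s, r(6)))*(C(99, -30) - 15109) = (-23755 + (212 + 3 - 8386))*(1/(161 - 30) - 15109) = (-23755 - 8171)*(1/131 - 15109) = -31926*(1/131 - 15109) = -31926*(-1979278/131) = 63190429428/131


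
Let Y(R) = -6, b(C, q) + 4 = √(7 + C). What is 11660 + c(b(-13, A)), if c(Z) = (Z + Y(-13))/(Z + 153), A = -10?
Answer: 4885512/419 + 3*I*√6/419 ≈ 11660.0 + 0.017538*I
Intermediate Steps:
b(C, q) = -4 + √(7 + C)
c(Z) = (-6 + Z)/(153 + Z) (c(Z) = (Z - 6)/(Z + 153) = (-6 + Z)/(153 + Z))
11660 + c(b(-13, A)) = 11660 + (-6 + (-4 + √(7 - 13)))/(153 + (-4 + √(7 - 13))) = 11660 + (-6 + (-4 + √(-6)))/(153 + (-4 + √(-6))) = 11660 + (-6 + (-4 + I*√6))/(153 + (-4 + I*√6)) = 11660 + (-10 + I*√6)/(149 + I*√6)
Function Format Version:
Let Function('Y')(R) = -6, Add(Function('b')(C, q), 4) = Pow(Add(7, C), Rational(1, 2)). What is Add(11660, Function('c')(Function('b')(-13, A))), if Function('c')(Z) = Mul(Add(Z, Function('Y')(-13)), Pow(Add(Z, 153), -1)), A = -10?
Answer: Add(Rational(4885512, 419), Mul(Rational(3, 419), I, Pow(6, Rational(1, 2)))) ≈ Add(11660., Mul(0.017538, I))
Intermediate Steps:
Function('b')(C, q) = Add(-4, Pow(Add(7, C), Rational(1, 2)))
Function('c')(Z) = Mul(Pow(Add(153, Z), -1), Add(-6, Z)) (Function('c')(Z) = Mul(Add(Z, -6), Pow(Add(Z, 153), -1)) = Mul(Add(-6, Z), Pow(Add(153, Z), -1)) = Mul(Pow(Add(153, Z), -1), Add(-6, Z)))
Add(11660, Function('c')(Function('b')(-13, A))) = Add(11660, Mul(Pow(Add(153, Add(-4, Pow(Add(7, -13), Rational(1, 2)))), -1), Add(-6, Add(-4, Pow(Add(7, -13), Rational(1, 2)))))) = Add(11660, Mul(Pow(Add(153, Add(-4, Pow(-6, Rational(1, 2)))), -1), Add(-6, Add(-4, Pow(-6, Rational(1, 2)))))) = Add(11660, Mul(Pow(Add(153, Add(-4, Mul(I, Pow(6, Rational(1, 2))))), -1), Add(-6, Add(-4, Mul(I, Pow(6, Rational(1, 2))))))) = Add(11660, Mul(Pow(Add(149, Mul(I, Pow(6, Rational(1, 2)))), -1), Add(-10, Mul(I, Pow(6, Rational(1, 2))))))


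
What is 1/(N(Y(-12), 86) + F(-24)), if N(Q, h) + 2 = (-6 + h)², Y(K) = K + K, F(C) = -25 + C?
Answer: 1/6349 ≈ 0.00015751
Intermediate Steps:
Y(K) = 2*K
N(Q, h) = -2 + (-6 + h)²
1/(N(Y(-12), 86) + F(-24)) = 1/((-2 + (-6 + 86)²) + (-25 - 24)) = 1/((-2 + 80²) - 49) = 1/((-2 + 6400) - 49) = 1/(6398 - 49) = 1/6349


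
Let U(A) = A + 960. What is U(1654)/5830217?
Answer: 2614/5830217 ≈ 0.00044835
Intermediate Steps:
U(A) = 960 + A
U(1654)/5830217 = (960 + 1654)/5830217 = 2614*(1/5830217) = 2614/5830217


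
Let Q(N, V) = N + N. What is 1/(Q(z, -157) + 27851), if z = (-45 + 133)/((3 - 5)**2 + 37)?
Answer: 41/1142067 ≈ 3.5900e-5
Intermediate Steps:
z = 88/41 (z = 88/((-2)**2 + 37) = 88/(4 + 37) = 88/41 ≈ 2.1463)
Q(N, V) = 2*N
1/(Q(z, -157) + 27851) = 1/(2*(88/41) + 27851) = 1/(176/41 + 27851) = 1/(1142067/41) = 41/1142067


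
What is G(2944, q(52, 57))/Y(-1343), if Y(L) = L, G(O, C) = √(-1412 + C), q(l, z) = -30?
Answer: -I*√1442/1343 ≈ -0.028275*I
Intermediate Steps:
G(2944, q(52, 57))/Y(-1343) = √(-1412 - 30)/(-1343) = √(-1442)*(-1/1343) = (I*√1442)*(-1/1343) = -I*√1442/1343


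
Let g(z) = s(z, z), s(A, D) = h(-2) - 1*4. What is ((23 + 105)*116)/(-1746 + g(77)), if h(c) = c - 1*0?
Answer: -1856/219 ≈ -8.4749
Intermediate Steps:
h(c) = c (h(c) = c + 0 = c)
s(A, D) = -6 (s(A, D) = -2 - 1*4 = -2 - 4 = -6)
g(z) = -6
((23 + 105)*116)/(-1746 + g(77)) = ((23 + 105)*116)/(-1746 - 6) = (128*116)/(-1752) = 14848*(-1/1752) = -1856/219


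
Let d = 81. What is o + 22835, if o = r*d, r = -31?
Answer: 20324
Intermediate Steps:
o = -2511 (o = -31*81 = -2511)
o + 22835 = -2511 + 22835 = 20324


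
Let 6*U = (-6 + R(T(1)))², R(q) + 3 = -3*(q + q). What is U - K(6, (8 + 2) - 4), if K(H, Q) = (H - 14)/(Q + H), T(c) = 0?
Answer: 85/6 ≈ 14.167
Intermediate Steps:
K(H, Q) = (-14 + H)/(H + Q)
R(q) = -3 - 6*q (R(q) = -3 - 3*(q + q) = -3 - 6*q)
U = 27/2 (U = (-6 + (-3 - 6*0))²/6 = (-6 + (-3 + 0))²/6 = (-6 - 3)²/6 = (⅙)*(-9)² = (⅙)*81 = 27/2 ≈ 13.500)
U - K(6, (8 + 2) - 4) = 27/2 - (-14 + 6)/(6 + ((8 + 2) - 4)) = 27/2 - (-8)/(6 + (10 - 4)) = 27/2 - (-8)/(6 + 6) = 27/2 - (-8)/12 = 27/2 - 1*(-⅔) = 27/2 + ⅔ = 85/6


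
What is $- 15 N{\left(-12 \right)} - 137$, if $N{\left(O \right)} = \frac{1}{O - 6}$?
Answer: $- \frac{817}{6} \approx -136.17$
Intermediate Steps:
$N{\left(O \right)} = \frac{1}{-6 + O}$
$- 15 N{\left(-12 \right)} - 137 = - \frac{15}{-6 - 12} - 137 = - \frac{15}{-18} - 137 = \left(-15\right) \left(- \frac{1}{18}\right) - 137 = \frac{5}{6} - 137 = - \frac{817}{6}$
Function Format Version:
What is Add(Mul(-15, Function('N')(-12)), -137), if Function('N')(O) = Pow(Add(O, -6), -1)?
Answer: Rational(-817, 6) ≈ -136.17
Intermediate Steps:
Function('N')(O) = Pow(Add(-6, O), -1)
Add(Mul(-15, Function('N')(-12)), -137) = Add(Mul(-15, Pow(Add(-6, -12), -1)), -137) = Add(Mul(-15, Pow(-18, -1)), -137) = Add(Mul(-15, Rational(-1, 18)), -137) = Add(Rational(5, 6), -137) = Rational(-817, 6)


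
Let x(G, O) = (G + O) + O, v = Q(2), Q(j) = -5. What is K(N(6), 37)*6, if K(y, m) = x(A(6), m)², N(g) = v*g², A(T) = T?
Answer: 38400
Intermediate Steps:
v = -5
x(G, O) = G + 2*O
N(g) = -5*g²
K(y, m) = (6 + 2*m)²
K(N(6), 37)*6 = (4*(3 + 37)²)*6 = (4*40²)*6 = (4*1600)*6 = 6400*6 = 38400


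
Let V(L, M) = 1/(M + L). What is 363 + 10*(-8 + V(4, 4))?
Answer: 1137/4 ≈ 284.25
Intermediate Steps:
V(L, M) = 1/(L + M)
363 + 10*(-8 + V(4, 4)) = 363 + 10*(-8 + 1/(4 + 4)) = 363 + 10*(-8 + 1/8) = 363 + 10*(-63/8) = 363 - 315/4 = 1137/4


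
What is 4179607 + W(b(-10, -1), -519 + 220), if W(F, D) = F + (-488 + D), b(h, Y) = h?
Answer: 4178810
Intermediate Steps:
W(F, D) = -488 + D + F
4179607 + W(b(-10, -1), -519 + 220) = 4179607 + (-488 + (-519 + 220) - 10) = 4179607 + (-488 - 299 - 10) = 4179607 - 797 = 4178810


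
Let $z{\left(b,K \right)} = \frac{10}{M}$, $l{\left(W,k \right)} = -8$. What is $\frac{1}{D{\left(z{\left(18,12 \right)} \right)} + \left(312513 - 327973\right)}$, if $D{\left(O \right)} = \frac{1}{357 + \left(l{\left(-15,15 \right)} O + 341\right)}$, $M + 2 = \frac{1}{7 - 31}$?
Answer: $- \frac{36122}{558446071} \approx -6.4683 \cdot 10^{-5}$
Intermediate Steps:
$M = - \frac{49}{24}$ ($M = -2 + \frac{1}{7 - 31} = -2 + \frac{1}{-24} = -2 - \frac{1}{24} = - \frac{49}{24} \approx -2.0417$)
$z{\left(b,K \right)} = - \frac{240}{49}$ ($z{\left(b,K \right)} = \frac{10}{- \frac{49}{24}} = 10 \left(- \frac{24}{49}\right) = - \frac{240}{49}$)
$D{\left(O \right)} = \frac{1}{698 - 8 O}$ ($D{\left(O \right)} = \frac{1}{357 - \left(-341 + 8 O\right)} = \frac{1}{698 - 8 O}$)
$\frac{1}{D{\left(z{\left(18,12 \right)} \right)} + \left(312513 - 327973\right)} = \frac{1}{\frac{1}{2 \left(349 - - \frac{960}{49}\right)} + \left(312513 - 327973\right)} = \frac{1}{\frac{1}{2 \left(349 + \frac{960}{49}\right)} - 15460} = \frac{1}{\frac{1}{2 \cdot \frac{18061}{49}} - 15460} = \frac{1}{\frac{1}{2} \cdot \frac{49}{18061} - 15460} = \frac{1}{\frac{49}{36122} - 15460} = \frac{1}{- \frac{558446071}{36122}} = - \frac{36122}{558446071}$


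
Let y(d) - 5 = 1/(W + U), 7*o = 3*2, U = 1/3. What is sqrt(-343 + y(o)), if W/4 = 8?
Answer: I*sqrt(3179951)/97 ≈ 18.384*I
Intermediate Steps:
W = 32 (W = 4*8 = 32)
U = 1/3 ≈ 0.33333
o = 6/7 (o = (3*2)/7 = (1/7)*6 = 6/7 ≈ 0.85714)
y(d) = 488/97 (y(d) = 5 + 1/(32 + 1/3) = 5 + 1/(97/3) = 5 + 3/97 = 488/97)
sqrt(-343 + y(o)) = sqrt(-343 + 488/97) = sqrt(-32783/97) = I*sqrt(3179951)/97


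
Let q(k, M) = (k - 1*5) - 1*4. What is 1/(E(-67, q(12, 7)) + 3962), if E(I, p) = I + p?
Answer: 1/3898 ≈ 0.00025654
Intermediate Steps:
q(k, M) = -9 + k (q(k, M) = (k - 5) - 4 = (-5 + k) - 4 = -9 + k)
1/(E(-67, q(12, 7)) + 3962) = 1/((-67 + (-9 + 12)) + 3962) = 1/((-67 + 3) + 3962) = 1/(-64 + 3962) = 1/3898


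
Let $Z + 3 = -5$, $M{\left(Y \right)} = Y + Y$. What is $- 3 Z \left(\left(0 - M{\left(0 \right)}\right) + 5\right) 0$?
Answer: $0$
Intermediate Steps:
$M{\left(Y \right)} = 2 Y$
$Z = -8$ ($Z = -3 - 5 = -8$)
$- 3 Z \left(\left(0 - M{\left(0 \right)}\right) + 5\right) 0 = \left(-3\right) \left(-8\right) \left(\left(0 - 2 \cdot 0\right) + 5\right) 0 = 24 \left(\left(0 - 0\right) + 5\right) 0 = 24 \left(\left(0 + 0\right) + 5\right) 0 = 24 \left(0 + 5\right) 0 = 24 \cdot 5 \cdot 0 = 24 \cdot 0 = 0$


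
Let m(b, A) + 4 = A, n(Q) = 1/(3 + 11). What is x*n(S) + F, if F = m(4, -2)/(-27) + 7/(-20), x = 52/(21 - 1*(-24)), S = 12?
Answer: -19/420 ≈ -0.045238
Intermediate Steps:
n(Q) = 1/14
x = 52/45 (x = 52/(21 + 24) = 52/45 ≈ 1.1556)
m(b, A) = -4 + A
F = -23/180 (F = (-4 - 2)/(-27) + 7/(-20) = -6*(-1/27) + 7*(-1/20) = 2/9 - 7/20 = -23/180 ≈ -0.12778)
x*n(S) + F = (52/45)*(1/14) - 23/180 = 26/315 - 23/180 = -19/420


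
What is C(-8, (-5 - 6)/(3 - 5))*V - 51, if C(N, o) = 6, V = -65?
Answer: -441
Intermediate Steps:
C(-8, (-5 - 6)/(3 - 5))*V - 51 = 6*(-65) - 51 = -390 - 51 = -441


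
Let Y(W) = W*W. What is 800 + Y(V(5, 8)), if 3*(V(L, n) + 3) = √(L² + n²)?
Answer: 7370/9 - 2*√89 ≈ 800.02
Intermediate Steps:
V(L, n) = -3 + √(L² + n²)/3
Y(W) = W²
800 + Y(V(5, 8)) = 800 + (-3 + √(5² + 8²)/3)² = 800 + (-3 + √(25 + 64)/3)² = 800 + (-3 + √89/3)²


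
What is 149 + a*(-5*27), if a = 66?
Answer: -8761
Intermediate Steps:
149 + a*(-5*27) = 149 + 66*(-5*27) = 149 + 66*(-135) = 149 - 8910 = -8761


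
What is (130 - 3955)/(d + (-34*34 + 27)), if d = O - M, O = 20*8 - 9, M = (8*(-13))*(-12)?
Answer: 1275/742 ≈ 1.7183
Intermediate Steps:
M = 1248 (M = -104*(-12) = 1248)
O = 151 (O = 160 - 9 = 151)
d = -1097 (d = 151 - 1*1248 = 151 - 1248 = -1097)
(130 - 3955)/(d + (-34*34 + 27)) = (130 - 3955)/(-1097 + (-34*34 + 27)) = -3825/(-1097 + (-1156 + 27)) = -3825/(-1097 - 1129) = -3825/(-2226) = -3825*(-1/2226) = 1275/742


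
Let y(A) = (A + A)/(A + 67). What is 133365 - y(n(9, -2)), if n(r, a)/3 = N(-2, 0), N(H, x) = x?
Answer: 133365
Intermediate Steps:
n(r, a) = 0 (n(r, a) = 3*0 = 0)
y(A) = 2*A/(67 + A) (y(A) = (2*A)/(67 + A) = 2*A/(67 + A))
133365 - y(n(9, -2)) = 133365 - 2*0/(67 + 0) = 133365 - 2*0/67 = 133365 - 1*0 = 133365 + 0 = 133365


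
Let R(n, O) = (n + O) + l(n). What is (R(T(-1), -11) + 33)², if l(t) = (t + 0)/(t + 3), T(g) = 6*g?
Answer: 324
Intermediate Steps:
l(t) = t/(3 + t)
R(n, O) = O + n + n/(3 + n) (R(n, O) = (n + O) + n/(3 + n) = (O + n) + n/(3 + n) = O + n + n/(3 + n))
(R(T(-1), -11) + 33)² = ((6*(-1) + (3 + 6*(-1))*(-11 + 6*(-1)))/(3 + 6*(-1)) + 33)² = ((-6 + (3 - 6)*(-11 - 6))/(3 - 6) + 33)² = ((-6 - 3*(-17))/(-3) + 33)² = (-(-6 + 51)/3 + 33)² = (-⅓*45 + 33)² = (-15 + 33)² = 18² = 324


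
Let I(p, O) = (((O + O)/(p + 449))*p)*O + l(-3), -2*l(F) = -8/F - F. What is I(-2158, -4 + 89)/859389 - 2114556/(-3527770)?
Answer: 9646887722448163/15543662957681310 ≈ 0.62063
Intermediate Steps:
l(F) = F/2 + 4/F (l(F) = -(-8/F - F)/2 = -(-F - 8/F)/2 = F/2 + 4/F)
I(p, O) = -17/6 + 2*p*O²/(449 + p) (I(p, O) = (((O + O)/(p + 449))*p)*O + ((½)*(-3) + 4/(-3)) = (((2*O)/(449 + p))*p)*O + (-3/2 + 4*(-⅓)) = ((2*O/(449 + p))*p)*O + (-3/2 - 4/3) = (2*O*p/(449 + p))*O - 17/6 = 2*p*O²/(449 + p) - 17/6 = -17/6 + 2*p*O²/(449 + p))
I(-2158, -4 + 89)/859389 - 2114556/(-3527770) = ((-7633 - 17*(-2158) + 12*(-2158)*(-4 + 89)²)/(6*(449 - 2158)))/859389 - 2114556/(-3527770) = ((⅙)*(-7633 + 36686 + 12*(-2158)*85²)/(-1709))*(1/859389) - 2114556*(-1/3527770) = ((⅙)*(-1/1709)*(-7633 + 36686 + 12*(-2158)*7225))*(1/859389) + 1057278/1763885 = ((⅙)*(-1/1709)*(-7633 + 36686 - 187098600))*(1/859389) + 1057278/1763885 = ((⅙)*(-1/1709)*(-187069547))*(1/859389) + 1057278/1763885 = (187069547/10254)*(1/859389) + 1057278/1763885 = 187069547/8812174806 + 1057278/1763885 = 9646887722448163/15543662957681310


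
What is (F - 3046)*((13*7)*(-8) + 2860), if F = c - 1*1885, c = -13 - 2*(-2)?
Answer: -10532080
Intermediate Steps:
c = -9 (c = -13 + 4 = -9)
F = -1894 (F = -9 - 1*1885 = -9 - 1885 = -1894)
(F - 3046)*((13*7)*(-8) + 2860) = (-1894 - 3046)*((13*7)*(-8) + 2860) = -4940*(91*(-8) + 2860) = -4940*(-728 + 2860) = -4940*2132 = -10532080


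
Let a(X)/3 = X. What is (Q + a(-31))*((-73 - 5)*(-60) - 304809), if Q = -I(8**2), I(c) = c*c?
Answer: 1257240381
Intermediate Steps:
I(c) = c**2
a(X) = 3*X
Q = -4096 (Q = -(8**2)**2 = -1*64**2 = -1*4096 = -4096)
(Q + a(-31))*((-73 - 5)*(-60) - 304809) = (-4096 + 3*(-31))*((-73 - 5)*(-60) - 304809) = (-4096 - 93)*(-78*(-60) - 304809) = -4189*(4680 - 304809) = -4189*(-300129) = 1257240381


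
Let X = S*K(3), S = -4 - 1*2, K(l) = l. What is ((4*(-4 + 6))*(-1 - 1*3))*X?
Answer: 576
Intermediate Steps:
S = -6 (S = -4 - 2 = -6)
X = -18 (X = -6*3 = -18)
((4*(-4 + 6))*(-1 - 1*3))*X = ((4*(-4 + 6))*(-1 - 1*3))*(-18) = ((4*2)*(-1 - 3))*(-18) = (8*(-4))*(-18) = -32*(-18) = 576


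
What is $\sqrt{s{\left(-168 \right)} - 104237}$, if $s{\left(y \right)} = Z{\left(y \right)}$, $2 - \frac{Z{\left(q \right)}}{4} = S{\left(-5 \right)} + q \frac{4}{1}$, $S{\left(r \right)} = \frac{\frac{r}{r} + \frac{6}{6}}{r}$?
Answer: $\frac{i \sqrt{2538485}}{5} \approx 318.65 i$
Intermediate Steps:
$S{\left(r \right)} = \frac{2}{r}$ ($S{\left(r \right)} = \frac{1 + 6 \cdot \frac{1}{6}}{r} = \frac{1 + 1}{r} = \frac{2}{r}$)
$Z{\left(q \right)} = \frac{48}{5} - 16 q$ ($Z{\left(q \right)} = 8 - 4 \left(\frac{2}{-5} + q \frac{4}{1}\right) = 8 - 4 \left(2 \left(- \frac{1}{5}\right) + q 4 \cdot 1\right) = 8 - 4 \left(- \frac{2}{5} + q 4\right) = 8 - 4 \left(- \frac{2}{5} + 4 q\right) = 8 - \left(- \frac{8}{5} + 16 q\right) = \frac{48}{5} - 16 q$)
$s{\left(y \right)} = \frac{48}{5} - 16 y$
$\sqrt{s{\left(-168 \right)} - 104237} = \sqrt{\left(\frac{48}{5} - -2688\right) - 104237} = \sqrt{\left(\frac{48}{5} + 2688\right) - 104237} = \sqrt{\frac{13488}{5} - 104237} = \sqrt{- \frac{507697}{5}} = \frac{i \sqrt{2538485}}{5}$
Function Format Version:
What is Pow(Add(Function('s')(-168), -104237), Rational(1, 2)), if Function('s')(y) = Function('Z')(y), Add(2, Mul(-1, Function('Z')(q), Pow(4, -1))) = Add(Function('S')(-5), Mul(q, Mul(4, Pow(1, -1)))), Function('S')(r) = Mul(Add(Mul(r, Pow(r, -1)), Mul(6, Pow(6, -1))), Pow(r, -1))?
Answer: Mul(Rational(1, 5), I, Pow(2538485, Rational(1, 2))) ≈ Mul(318.65, I)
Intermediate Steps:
Function('S')(r) = Mul(2, Pow(r, -1)) (Function('S')(r) = Mul(Add(1, Mul(6, Rational(1, 6))), Pow(r, -1)) = Mul(Add(1, 1), Pow(r, -1)) = Mul(2, Pow(r, -1)))
Function('Z')(q) = Add(Rational(48, 5), Mul(-16, q)) (Function('Z')(q) = Add(8, Mul(-4, Add(Mul(2, Pow(-5, -1)), Mul(q, Mul(4, Pow(1, -1)))))) = Add(8, Mul(-4, Add(Mul(2, Rational(-1, 5)), Mul(q, Mul(4, 1))))) = Add(8, Mul(-4, Add(Rational(-2, 5), Mul(q, 4)))) = Add(8, Mul(-4, Add(Rational(-2, 5), Mul(4, q)))) = Add(8, Add(Rational(8, 5), Mul(-16, q))) = Add(Rational(48, 5), Mul(-16, q)))
Function('s')(y) = Add(Rational(48, 5), Mul(-16, y))
Pow(Add(Function('s')(-168), -104237), Rational(1, 2)) = Pow(Add(Add(Rational(48, 5), Mul(-16, -168)), -104237), Rational(1, 2)) = Pow(Add(Add(Rational(48, 5), 2688), -104237), Rational(1, 2)) = Pow(Add(Rational(13488, 5), -104237), Rational(1, 2)) = Pow(Rational(-507697, 5), Rational(1, 2)) = Mul(Rational(1, 5), I, Pow(2538485, Rational(1, 2)))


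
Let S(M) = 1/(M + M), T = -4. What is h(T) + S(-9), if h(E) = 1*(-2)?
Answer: -37/18 ≈ -2.0556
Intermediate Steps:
h(E) = -2
S(M) = 1/(2*M)
h(T) + S(-9) = -2 + (½)/(-9) = -2 + (½)*(-⅑) = -2 - 1/18 = -37/18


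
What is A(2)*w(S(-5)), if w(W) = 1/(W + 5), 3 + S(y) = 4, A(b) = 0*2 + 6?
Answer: 1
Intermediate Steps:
A(b) = 6 (A(b) = 0 + 6 = 6)
S(y) = 1 (S(y) = -3 + 4 = 1)
w(W) = 1/(5 + W)
A(2)*w(S(-5)) = 6/(5 + 1) = 6/6 = 6*(⅙) = 1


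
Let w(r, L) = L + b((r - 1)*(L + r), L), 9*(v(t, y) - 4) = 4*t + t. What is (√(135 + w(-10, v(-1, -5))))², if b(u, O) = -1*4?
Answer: 1210/9 ≈ 134.44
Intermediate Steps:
b(u, O) = -4
v(t, y) = 4 + 5*t/9 (v(t, y) = 4 + (4*t + t)/9 = 4 + (5*t)/9 = 4 + 5*t/9)
w(r, L) = -4 + L (w(r, L) = L - 4 = -4 + L)
(√(135 + w(-10, v(-1, -5))))² = (√(135 + (-4 + (4 + (5/9)*(-1)))))² = (√(135 + (-4 + (4 - 5/9))))² = (√(135 + (-4 + 31/9)))² = (√(135 - 5/9))² = (√(1210/9))² = (11*√10/3)² = 1210/9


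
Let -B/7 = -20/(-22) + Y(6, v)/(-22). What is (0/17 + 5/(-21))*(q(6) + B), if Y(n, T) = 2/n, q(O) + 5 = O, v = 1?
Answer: 1735/1386 ≈ 1.2518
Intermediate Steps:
q(O) = -5 + O
B = -413/66 (B = -7*(-20/(-22) + (2/6)/(-22)) = -7*(-20*(-1/22) + (2*(⅙))*(-1/22)) = -7*(10/11 + (⅓)*(-1/22)) = -7*(10/11 - 1/66) = -7*59/66 = -413/66 ≈ -6.2576)
(0/17 + 5/(-21))*(q(6) + B) = (0/17 + 5/(-21))*((-5 + 6) - 413/66) = (0*(1/17) + 5*(-1/21))*(1 - 413/66) = (0 - 5/21)*(-347/66) = -5/21*(-347/66) = 1735/1386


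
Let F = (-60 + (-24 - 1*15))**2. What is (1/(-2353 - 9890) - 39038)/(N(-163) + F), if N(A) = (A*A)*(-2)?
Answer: 477942235/530574891 ≈ 0.90080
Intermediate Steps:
N(A) = -2*A**2 (N(A) = A**2*(-2) = -2*A**2)
F = 9801 (F = (-60 + (-24 - 15))**2 = (-60 - 39)**2 = (-99)**2 = 9801)
(1/(-2353 - 9890) - 39038)/(N(-163) + F) = (1/(-2353 - 9890) - 39038)/(-2*(-163)**2 + 9801) = (1/(-12243) - 39038)/(-2*26569 + 9801) = (-1/12243 - 39038)/(-53138 + 9801) = -477942235/12243/(-43337) = -477942235/12243*(-1/43337) = 477942235/530574891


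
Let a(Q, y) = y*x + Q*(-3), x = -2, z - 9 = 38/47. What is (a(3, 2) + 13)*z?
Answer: 0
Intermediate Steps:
z = 461/47 (z = 9 + 38/47 = 461/47 ≈ 9.8085)
a(Q, y) = -3*Q - 2*y (a(Q, y) = y*(-2) + Q*(-3) = -2*y - 3*Q = -3*Q - 2*y)
(a(3, 2) + 13)*z = ((-3*3 - 2*2) + 13)*(461/47) = ((-9 - 4) + 13)*(461/47) = (-13 + 13)*(461/47) = 0*(461/47) = 0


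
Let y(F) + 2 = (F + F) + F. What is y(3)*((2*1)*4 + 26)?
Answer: 238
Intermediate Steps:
y(F) = -2 + 3*F (y(F) = -2 + ((F + F) + F) = -2 + (2*F + F) = -2 + 3*F)
y(3)*((2*1)*4 + 26) = (-2 + 3*3)*((2*1)*4 + 26) = (-2 + 9)*(2*4 + 26) = 7*(8 + 26) = 7*34 = 238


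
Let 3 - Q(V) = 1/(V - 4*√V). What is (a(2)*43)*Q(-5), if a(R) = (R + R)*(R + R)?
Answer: 44032/21 - 2752*I*√5/105 ≈ 2096.8 - 58.606*I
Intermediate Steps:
a(R) = 4*R² (a(R) = (2*R)*(2*R) = 4*R²)
Q(V) = 3 - 1/(V - 4*√V)
(a(2)*43)*Q(-5) = ((4*2²)*43)*((1 - 3*(-5) + 12*√(-5))/(-1*(-5) + 4*√(-5))) = ((4*4)*43)*((1 + 15 + 12*(I*√5))/(5 + 4*(I*√5))) = (16*43)*((1 + 15 + 12*I*√5)/(5 + 4*I*√5)) = 688*((16 + 12*I*√5)/(5 + 4*I*√5)) = 688*(16 + 12*I*√5)/(5 + 4*I*√5)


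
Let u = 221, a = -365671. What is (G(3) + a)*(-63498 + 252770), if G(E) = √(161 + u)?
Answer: -69211281512 + 189272*√382 ≈ -6.9208e+10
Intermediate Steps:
G(E) = √382 (G(E) = √(161 + 221) = √382)
(G(3) + a)*(-63498 + 252770) = (√382 - 365671)*(-63498 + 252770) = (-365671 + √382)*189272 = -69211281512 + 189272*√382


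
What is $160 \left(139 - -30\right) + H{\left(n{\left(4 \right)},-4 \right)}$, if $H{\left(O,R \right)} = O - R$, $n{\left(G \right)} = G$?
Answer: $27048$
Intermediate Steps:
$160 \left(139 - -30\right) + H{\left(n{\left(4 \right)},-4 \right)} = 160 \left(139 - -30\right) + \left(4 - -4\right) = 160 \left(139 + 30\right) + \left(4 + 4\right) = 160 \cdot 169 + 8 = 27040 + 8 = 27048$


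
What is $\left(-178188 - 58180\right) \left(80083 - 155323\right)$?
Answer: $17784328320$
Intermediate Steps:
$\left(-178188 - 58180\right) \left(80083 - 155323\right) = \left(-236368\right) \left(-75240\right) = 17784328320$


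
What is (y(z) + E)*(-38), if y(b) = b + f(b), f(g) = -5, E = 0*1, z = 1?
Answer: 152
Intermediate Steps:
E = 0
y(b) = -5 + b (y(b) = b - 5 = -5 + b)
(y(z) + E)*(-38) = ((-5 + 1) + 0)*(-38) = (-4 + 0)*(-38) = -4*(-38) = 152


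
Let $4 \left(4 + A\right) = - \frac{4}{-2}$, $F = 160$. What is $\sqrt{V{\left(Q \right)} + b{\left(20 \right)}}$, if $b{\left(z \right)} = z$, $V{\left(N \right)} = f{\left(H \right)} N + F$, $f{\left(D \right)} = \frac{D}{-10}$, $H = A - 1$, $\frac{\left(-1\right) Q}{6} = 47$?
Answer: $\frac{3 \sqrt{590}}{10} \approx 7.287$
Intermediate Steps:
$A = - \frac{7}{2}$ ($A = -4 + \frac{\left(-4\right) \frac{1}{-2}}{4} = -4 + \frac{\left(-4\right) \left(- \frac{1}{2}\right)}{4} = -4 + \frac{1}{4} \cdot 2 = -4 + \frac{1}{2} = - \frac{7}{2} \approx -3.5$)
$Q = -282$ ($Q = \left(-6\right) 47 = -282$)
$H = - \frac{9}{2}$ ($H = - \frac{7}{2} - 1 = - \frac{9}{2} \approx -4.5$)
$f{\left(D \right)} = - \frac{D}{10}$ ($f{\left(D \right)} = D \left(- \frac{1}{10}\right) = - \frac{D}{10}$)
$V{\left(N \right)} = 160 + \frac{9 N}{20}$ ($V{\left(N \right)} = \left(- \frac{1}{10}\right) \left(- \frac{9}{2}\right) N + 160 = \frac{9 N}{20} + 160 = 160 + \frac{9 N}{20}$)
$\sqrt{V{\left(Q \right)} + b{\left(20 \right)}} = \sqrt{\left(160 + \frac{9}{20} \left(-282\right)\right) + 20} = \sqrt{\left(160 - \frac{1269}{10}\right) + 20} = \sqrt{\frac{331}{10} + 20} = \sqrt{\frac{531}{10}} = \frac{3 \sqrt{590}}{10}$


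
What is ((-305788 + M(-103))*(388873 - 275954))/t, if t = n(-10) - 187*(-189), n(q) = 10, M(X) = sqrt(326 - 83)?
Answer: -34529275172/35353 + 1016271*sqrt(3)/35353 ≈ -9.7665e+5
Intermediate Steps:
M(X) = 9*sqrt(3) (M(X) = sqrt(243) = 9*sqrt(3))
t = 35353 (t = 10 - 187*(-189) = 10 + 35343 = 35353)
((-305788 + M(-103))*(388873 - 275954))/t = ((-305788 + 9*sqrt(3))*(388873 - 275954))/35353 = ((-305788 + 9*sqrt(3))*112919)*(1/35353) = (-34529275172 + 1016271*sqrt(3))*(1/35353) = -34529275172/35353 + 1016271*sqrt(3)/35353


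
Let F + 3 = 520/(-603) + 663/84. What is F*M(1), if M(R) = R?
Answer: 68051/16884 ≈ 4.0305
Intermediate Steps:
F = 68051/16884 (F = -3 + (520/(-603) + 663/84) = -3 + (520*(-1/603) + 663*(1/84)) = -3 + (-520/603 + 221/28) = -3 + 118703/16884 = 68051/16884 ≈ 4.0305)
F*M(1) = (68051/16884)*1 = 68051/16884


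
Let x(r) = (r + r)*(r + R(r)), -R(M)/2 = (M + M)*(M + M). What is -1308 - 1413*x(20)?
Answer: 179732292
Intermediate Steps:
R(M) = -8*M² (R(M) = -2*(M + M)*(M + M) = -2*2*M*2*M = -8*M²)
x(r) = 2*r*(r - 8*r²) (x(r) = (r + r)*(r - 8*r²) = (2*r)*(r - 8*r²) = 2*r*(r - 8*r²))
-1308 - 1413*x(20) = -1308 - 1413*20²*(2 - 16*20) = -1308 - 565200*(2 - 320) = -1308 - 565200*(-318) = -1308 - 1413*(-127200) = -1308 + 179733600 = 179732292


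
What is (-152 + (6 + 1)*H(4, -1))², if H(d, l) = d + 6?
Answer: 6724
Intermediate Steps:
H(d, l) = 6 + d
(-152 + (6 + 1)*H(4, -1))² = (-152 + (6 + 1)*(6 + 4))² = (-152 + 7*10)² = (-152 + 70)² = (-82)² = 6724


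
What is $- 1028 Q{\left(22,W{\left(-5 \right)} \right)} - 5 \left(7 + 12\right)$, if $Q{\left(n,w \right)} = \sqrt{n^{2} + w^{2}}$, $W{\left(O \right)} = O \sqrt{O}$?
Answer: $-95 - 1028 \sqrt{359} \approx -19573.0$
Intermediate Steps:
$W{\left(O \right)} = O^{\frac{3}{2}}$
$- 1028 Q{\left(22,W{\left(-5 \right)} \right)} - 5 \left(7 + 12\right) = - 1028 \sqrt{22^{2} + \left(\left(-5\right)^{\frac{3}{2}}\right)^{2}} - 5 \left(7 + 12\right) = - 1028 \sqrt{484 + \left(- 5 i \sqrt{5}\right)^{2}} - 95 = - 1028 \sqrt{484 - 125} - 95 = - 1028 \sqrt{359} - 95 = -95 - 1028 \sqrt{359}$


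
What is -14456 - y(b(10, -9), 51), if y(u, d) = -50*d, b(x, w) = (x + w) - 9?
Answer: -11906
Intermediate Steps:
b(x, w) = -9 + w + x (b(x, w) = (w + x) - 9 = -9 + w + x)
-14456 - y(b(10, -9), 51) = -14456 - (-50)*51 = -14456 - 1*(-2550) = -14456 + 2550 = -11906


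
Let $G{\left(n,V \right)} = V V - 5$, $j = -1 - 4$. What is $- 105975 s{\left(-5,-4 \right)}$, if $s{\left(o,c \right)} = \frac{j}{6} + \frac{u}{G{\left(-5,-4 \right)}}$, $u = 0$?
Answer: $\frac{176625}{2} \approx 88313.0$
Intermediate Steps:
$j = -5$
$G{\left(n,V \right)} = -5 + V^{2}$ ($G{\left(n,V \right)} = V^{2} - 5 = -5 + V^{2}$)
$s{\left(o,c \right)} = - \frac{5}{6}$ ($s{\left(o,c \right)} = - \frac{5}{6} + \frac{0}{-5 + \left(-4\right)^{2}} = \left(-5\right) \frac{1}{6} + \frac{0}{-5 + 16} = - \frac{5}{6} + \frac{0}{11} = - \frac{5}{6} + 0 \cdot \frac{1}{11} = - \frac{5}{6} + 0 = - \frac{5}{6}$)
$- 105975 s{\left(-5,-4 \right)} = \left(-105975\right) \left(- \frac{5}{6}\right) = \frac{176625}{2}$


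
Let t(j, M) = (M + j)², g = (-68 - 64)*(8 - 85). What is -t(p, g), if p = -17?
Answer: -102961609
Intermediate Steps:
g = 10164 (g = -132*(-77) = 10164)
-t(p, g) = -(10164 - 17)² = -1*10147² = -1*102961609 = -102961609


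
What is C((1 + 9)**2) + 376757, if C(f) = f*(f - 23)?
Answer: 384457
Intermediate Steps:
C(f) = f*(-23 + f)
C((1 + 9)**2) + 376757 = (1 + 9)**2*(-23 + (1 + 9)**2) + 376757 = 10**2*(-23 + 10**2) + 376757 = 100*(-23 + 100) + 376757 = 100*77 + 376757 = 7700 + 376757 = 384457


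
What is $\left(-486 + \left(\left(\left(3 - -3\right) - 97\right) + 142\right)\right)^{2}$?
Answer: $189225$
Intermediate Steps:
$\left(-486 + \left(\left(\left(3 - -3\right) - 97\right) + 142\right)\right)^{2} = \left(-486 + \left(\left(\left(3 + 3\right) - 97\right) + 142\right)\right)^{2} = \left(-486 + \left(\left(6 - 97\right) + 142\right)\right)^{2} = \left(-486 + \left(-91 + 142\right)\right)^{2} = \left(-486 + 51\right)^{2} = \left(-435\right)^{2} = 189225$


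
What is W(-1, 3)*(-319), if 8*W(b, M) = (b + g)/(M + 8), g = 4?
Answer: -87/8 ≈ -10.875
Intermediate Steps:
W(b, M) = (4 + b)/(8*(8 + M)) (W(b, M) = ((b + 4)/(M + 8))/8 = ((4 + b)/(8 + M))/8 = (4 + b)/(8*(8 + M)))
W(-1, 3)*(-319) = ((4 - 1)/(8*(8 + 3)))*(-319) = ((⅛)*3/11)*(-319) = ((⅛)*(1/11)*3)*(-319) = (3/88)*(-319) = -87/8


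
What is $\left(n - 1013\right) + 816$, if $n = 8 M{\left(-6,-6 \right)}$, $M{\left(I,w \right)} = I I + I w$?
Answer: $379$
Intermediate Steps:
$M{\left(I,w \right)} = I^{2} + I w$
$n = 576$ ($n = 8 \left(- 6 \left(-6 - 6\right)\right) = 8 \left(\left(-6\right) \left(-12\right)\right) = 8 \cdot 72 = 576$)
$\left(n - 1013\right) + 816 = \left(576 - 1013\right) + 816 = -437 + 816 = 379$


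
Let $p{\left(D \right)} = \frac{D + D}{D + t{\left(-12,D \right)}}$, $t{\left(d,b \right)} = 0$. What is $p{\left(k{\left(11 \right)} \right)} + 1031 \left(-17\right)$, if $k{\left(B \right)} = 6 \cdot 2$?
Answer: $-17525$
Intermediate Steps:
$k{\left(B \right)} = 12$
$p{\left(D \right)} = 2$ ($p{\left(D \right)} = \frac{D + D}{D + 0} = \frac{2 D}{D} = 2$)
$p{\left(k{\left(11 \right)} \right)} + 1031 \left(-17\right) = 2 + 1031 \left(-17\right) = 2 - 17527 = -17525$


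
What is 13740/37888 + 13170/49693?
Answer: 295441695/470692096 ≈ 0.62768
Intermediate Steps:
13740/37888 + 13170/49693 = 13740*(1/37888) + 13170*(1/49693) = 3435/9472 + 13170/49693 = 295441695/470692096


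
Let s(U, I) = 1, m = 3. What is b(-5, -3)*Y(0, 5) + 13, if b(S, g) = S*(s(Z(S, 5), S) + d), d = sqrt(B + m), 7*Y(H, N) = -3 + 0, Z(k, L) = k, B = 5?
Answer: 106/7 + 30*sqrt(2)/7 ≈ 21.204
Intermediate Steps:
Y(H, N) = -3/7 (Y(H, N) = (-3 + 0)/7 = (1/7)*(-3) = -3/7)
d = 2*sqrt(2) (d = sqrt(5 + 3) = sqrt(8) = 2*sqrt(2) ≈ 2.8284)
b(S, g) = S*(1 + 2*sqrt(2))
b(-5, -3)*Y(0, 5) + 13 = -5*(1 + 2*sqrt(2))*(-3/7) + 13 = (-5 - 10*sqrt(2))*(-3/7) + 13 = (15/7 + 30*sqrt(2)/7) + 13 = 106/7 + 30*sqrt(2)/7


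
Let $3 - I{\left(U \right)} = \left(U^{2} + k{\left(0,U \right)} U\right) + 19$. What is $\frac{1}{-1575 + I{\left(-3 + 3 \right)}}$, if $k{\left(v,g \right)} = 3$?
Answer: $- \frac{1}{1591} \approx -0.00062854$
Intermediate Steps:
$I{\left(U \right)} = -16 - U^{2} - 3 U$ ($I{\left(U \right)} = 3 - \left(\left(U^{2} + 3 U\right) + 19\right) = 3 - \left(19 + U^{2} + 3 U\right) = -16 - U^{2} - 3 U$)
$\frac{1}{-1575 + I{\left(-3 + 3 \right)}} = \frac{1}{-1575 - \left(16 + \left(-3 + 3\right)^{2} + 3 \left(-3 + 3\right)\right)} = \frac{1}{-1575 - 16} = \frac{1}{-1591} = - \frac{1}{1591}$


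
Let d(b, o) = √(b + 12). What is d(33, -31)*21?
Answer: 63*√5 ≈ 140.87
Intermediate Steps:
d(b, o) = √(12 + b)
d(33, -31)*21 = √(12 + 33)*21 = √45*21 = (3*√5)*21 = 63*√5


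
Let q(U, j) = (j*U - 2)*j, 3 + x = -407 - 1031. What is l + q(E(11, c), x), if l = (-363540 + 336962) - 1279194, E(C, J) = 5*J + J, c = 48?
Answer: 596723638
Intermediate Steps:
x = -1441 (x = -3 + (-407 - 1031) = -3 - 1438 = -1441)
E(C, J) = 6*J
q(U, j) = j*(-2 + U*j) (q(U, j) = (U*j - 2)*j = (-2 + U*j)*j = j*(-2 + U*j))
l = -1305772 (l = -26578 - 1279194 = -1305772)
l + q(E(11, c), x) = -1305772 - 1441*(-2 + (6*48)*(-1441)) = -1305772 - 1441*(-2 + 288*(-1441)) = -1305772 - 1441*(-2 - 415008) = -1305772 - 1441*(-415010) = -1305772 + 598029410 = 596723638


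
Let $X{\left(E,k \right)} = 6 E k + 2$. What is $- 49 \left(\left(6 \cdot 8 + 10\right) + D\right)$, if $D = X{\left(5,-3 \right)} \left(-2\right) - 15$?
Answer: $-10731$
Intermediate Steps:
$X{\left(E,k \right)} = 2 + 6 E k$ ($X{\left(E,k \right)} = 6 E k + 2 = 2 + 6 E k$)
$D = 161$ ($D = \left(2 + 6 \cdot 5 \left(-3\right)\right) \left(-2\right) - 15 = \left(2 - 90\right) \left(-2\right) - 15 = \left(-88\right) \left(-2\right) - 15 = 176 - 15 = 161$)
$- 49 \left(\left(6 \cdot 8 + 10\right) + D\right) = - 49 \left(\left(6 \cdot 8 + 10\right) + 161\right) = - 49 \left(\left(48 + 10\right) + 161\right) = - 49 \left(58 + 161\right) = \left(-49\right) 219 = -10731$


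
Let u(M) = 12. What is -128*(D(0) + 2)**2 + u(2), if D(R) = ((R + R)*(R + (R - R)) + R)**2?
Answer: -500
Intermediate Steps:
D(R) = (R + 2*R**2)**2 (D(R) = ((2*R)*(R + 0) + R)**2 = ((2*R)*R + R)**2 = (2*R**2 + R)**2 = (R + 2*R**2)**2)
-128*(D(0) + 2)**2 + u(2) = -128*(0**2*(1 + 2*0)**2 + 2)**2 + 12 = -128*(0*(1 + 0)**2 + 2)**2 + 12 = -128*(0*1**2 + 2)**2 + 12 = -128*(0*1 + 2)**2 + 12 = -128*(0 + 2)**2 + 12 = -128*2**2 + 12 = -128*4 + 12 = -512 + 12 = -500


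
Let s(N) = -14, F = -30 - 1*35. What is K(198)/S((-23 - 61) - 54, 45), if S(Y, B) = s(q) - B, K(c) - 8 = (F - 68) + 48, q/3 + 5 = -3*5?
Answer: 77/59 ≈ 1.3051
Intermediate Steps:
q = -60 (q = -15 + 3*(-3*5) = -15 + 3*(-15) = -15 - 45 = -60)
F = -65 (F = -30 - 35 = -65)
K(c) = -77 (K(c) = 8 + ((-65 - 68) + 48) = 8 + (-133 + 48) = 8 - 85 = -77)
S(Y, B) = -14 - B
K(198)/S((-23 - 61) - 54, 45) = -77/(-14 - 1*45) = -77/(-14 - 45) = -77/(-59) = -77*(-1/59) = 77/59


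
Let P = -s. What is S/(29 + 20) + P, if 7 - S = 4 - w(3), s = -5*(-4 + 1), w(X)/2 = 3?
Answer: -726/49 ≈ -14.816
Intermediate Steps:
w(X) = 6 (w(X) = 2*3 = 6)
s = 15 (s = -5*(-3) = 15)
P = -15 (P = -1*15 = -15)
S = 9 (S = 7 - (4 - 1*6) = 7 - (4 - 6) = 7 - 1*(-2) = 7 + 2 = 9)
S/(29 + 20) + P = 9/(29 + 20) - 15 = 9/49 - 15 = -726/49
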